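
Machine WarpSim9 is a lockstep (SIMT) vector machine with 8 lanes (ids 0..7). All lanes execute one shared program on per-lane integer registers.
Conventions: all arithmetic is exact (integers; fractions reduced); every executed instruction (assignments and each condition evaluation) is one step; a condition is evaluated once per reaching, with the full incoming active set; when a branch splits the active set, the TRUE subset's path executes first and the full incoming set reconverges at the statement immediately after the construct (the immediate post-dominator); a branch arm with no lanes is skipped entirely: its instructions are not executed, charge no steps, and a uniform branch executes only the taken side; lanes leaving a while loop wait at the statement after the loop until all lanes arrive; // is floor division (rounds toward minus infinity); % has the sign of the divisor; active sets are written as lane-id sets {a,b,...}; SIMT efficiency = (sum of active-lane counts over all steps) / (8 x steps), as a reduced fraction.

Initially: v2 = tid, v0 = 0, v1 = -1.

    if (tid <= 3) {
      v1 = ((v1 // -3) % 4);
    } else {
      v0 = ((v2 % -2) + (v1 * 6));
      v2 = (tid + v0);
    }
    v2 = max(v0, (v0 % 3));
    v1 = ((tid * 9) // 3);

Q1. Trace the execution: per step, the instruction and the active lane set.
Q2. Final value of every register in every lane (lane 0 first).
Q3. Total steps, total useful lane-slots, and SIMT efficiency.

step 0: eval (tid <= 3)              {0,1,2,3,4,5,6,7}
step 1: v1 <- ((v1 // -3) % 4)       {0,1,2,3}
step 2: v0 <- ((v2 % -2) + (v1 * 6)) {4,5,6,7}
step 3: v2 <- (tid + v0)             {4,5,6,7}
step 4: v2 <- max(v0, (v0 % 3))      {0,1,2,3,4,5,6,7}
step 5: v1 <- ((tid * 9) // 3)       {0,1,2,3,4,5,6,7}

Answer: 6 steps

v2: 0,0,0,0,0,2,0,2
v0: 0,0,0,0,-6,-7,-6,-7
v1: 0,3,6,9,12,15,18,21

steps = 6; useful = 36; efficiency = 36/48 = 3/4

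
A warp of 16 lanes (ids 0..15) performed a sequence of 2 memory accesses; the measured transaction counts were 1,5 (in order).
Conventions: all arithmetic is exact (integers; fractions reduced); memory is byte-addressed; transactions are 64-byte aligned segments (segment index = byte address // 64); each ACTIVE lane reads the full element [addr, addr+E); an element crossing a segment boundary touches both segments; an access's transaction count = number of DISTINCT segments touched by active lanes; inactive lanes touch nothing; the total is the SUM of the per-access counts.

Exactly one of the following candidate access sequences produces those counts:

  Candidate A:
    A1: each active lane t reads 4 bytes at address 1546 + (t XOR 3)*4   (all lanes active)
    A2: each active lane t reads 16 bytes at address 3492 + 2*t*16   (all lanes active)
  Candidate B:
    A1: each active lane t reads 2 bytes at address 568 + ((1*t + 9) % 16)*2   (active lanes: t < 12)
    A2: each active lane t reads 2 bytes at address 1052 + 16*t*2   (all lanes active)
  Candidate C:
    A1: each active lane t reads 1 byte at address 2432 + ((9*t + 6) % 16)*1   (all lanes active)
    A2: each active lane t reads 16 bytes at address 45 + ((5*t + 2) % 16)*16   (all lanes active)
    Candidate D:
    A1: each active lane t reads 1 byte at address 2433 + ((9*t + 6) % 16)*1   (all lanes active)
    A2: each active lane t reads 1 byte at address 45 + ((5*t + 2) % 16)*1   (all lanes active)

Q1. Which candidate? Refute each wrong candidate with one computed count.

A: A1 gives 2 transactions, not 1
B: A1 gives 2 transactions, not 1
D: A2 gives 1 transaction, not 5
C: all counts match (1,5)

Answer: C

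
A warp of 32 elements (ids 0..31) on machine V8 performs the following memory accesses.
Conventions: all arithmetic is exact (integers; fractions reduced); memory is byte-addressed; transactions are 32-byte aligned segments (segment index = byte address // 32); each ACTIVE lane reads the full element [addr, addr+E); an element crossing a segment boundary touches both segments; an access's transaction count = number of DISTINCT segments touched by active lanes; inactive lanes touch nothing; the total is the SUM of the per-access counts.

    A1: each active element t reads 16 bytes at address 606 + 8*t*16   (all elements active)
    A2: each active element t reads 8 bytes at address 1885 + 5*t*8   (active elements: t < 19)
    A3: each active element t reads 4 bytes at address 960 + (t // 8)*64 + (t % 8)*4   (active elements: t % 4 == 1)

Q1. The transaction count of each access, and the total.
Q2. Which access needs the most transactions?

A1: 64 transactions
A2: 24 transactions
A3: 4 transactions

Answer: 64,24,4; total 92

Answer: A1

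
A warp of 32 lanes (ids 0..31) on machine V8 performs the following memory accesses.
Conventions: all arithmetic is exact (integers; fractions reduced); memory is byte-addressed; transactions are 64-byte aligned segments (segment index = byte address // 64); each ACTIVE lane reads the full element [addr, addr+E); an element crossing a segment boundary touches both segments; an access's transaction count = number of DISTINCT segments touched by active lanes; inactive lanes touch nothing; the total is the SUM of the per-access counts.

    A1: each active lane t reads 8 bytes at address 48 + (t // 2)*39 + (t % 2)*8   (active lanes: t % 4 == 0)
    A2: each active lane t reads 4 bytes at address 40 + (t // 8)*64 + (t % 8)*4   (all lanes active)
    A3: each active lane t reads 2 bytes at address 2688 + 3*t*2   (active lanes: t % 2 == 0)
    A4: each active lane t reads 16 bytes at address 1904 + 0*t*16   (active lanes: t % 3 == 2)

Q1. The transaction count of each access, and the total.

A1: 9 transactions
A2: 5 transactions
A3: 3 transactions
A4: 1 transaction

Answer: 9,5,3,1; total 18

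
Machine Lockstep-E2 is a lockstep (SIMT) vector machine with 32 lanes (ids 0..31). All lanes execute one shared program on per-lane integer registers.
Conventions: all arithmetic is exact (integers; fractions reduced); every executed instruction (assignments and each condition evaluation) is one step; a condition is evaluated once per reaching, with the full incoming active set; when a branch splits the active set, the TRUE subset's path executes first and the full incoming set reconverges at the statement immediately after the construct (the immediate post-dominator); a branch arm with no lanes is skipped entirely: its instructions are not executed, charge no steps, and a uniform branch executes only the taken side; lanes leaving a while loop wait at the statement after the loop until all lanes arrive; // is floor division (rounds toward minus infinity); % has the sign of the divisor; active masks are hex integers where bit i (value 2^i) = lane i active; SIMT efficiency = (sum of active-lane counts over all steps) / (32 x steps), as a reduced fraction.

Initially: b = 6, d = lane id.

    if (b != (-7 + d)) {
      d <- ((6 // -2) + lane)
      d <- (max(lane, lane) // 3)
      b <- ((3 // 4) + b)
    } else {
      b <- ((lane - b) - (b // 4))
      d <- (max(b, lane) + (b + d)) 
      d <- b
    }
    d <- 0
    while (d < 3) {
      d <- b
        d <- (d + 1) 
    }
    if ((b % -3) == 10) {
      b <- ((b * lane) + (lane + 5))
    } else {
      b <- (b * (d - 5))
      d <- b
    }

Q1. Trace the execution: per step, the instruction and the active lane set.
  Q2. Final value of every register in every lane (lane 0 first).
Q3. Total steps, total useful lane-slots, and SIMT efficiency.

step 0: eval (b != (-7 + d))         0xffffffff
step 1: d <- ((6 // -2) + lane)      0xffffdfff
step 2: d <- (max(lane, lane) // 3)  0xffffdfff
step 3: b <- ((3 // 4) + b)          0xffffdfff
step 4: b <- ((lane - b) - (b // 4)) 0x00002000
step 5: d <- (max(b, lane) + (b + d)) 0x00002000
step 6: d <- b                       0x00002000
step 7: d <- 0                       0xffffffff
step 8: eval (d < 3)                 0xffffffff
step 9: d <- b                       0xffffffff
step 10: d <- (d + 1)                 0xffffffff
step 11: eval (d < 3)                 0xffffffff
step 12: eval ((b % -3) == 10)        0xffffffff
step 13: b <- (b * (d - 5))           0xffffffff
step 14: d <- b                       0xffffffff

Answer: 15 steps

b: 12,12,12,12,12,12,12,12,12,12,12,12,12,12,12,12,12,12,12,12,12,12,12,12,12,12,12,12,12,12,12,12
d: 12,12,12,12,12,12,12,12,12,12,12,12,12,12,12,12,12,12,12,12,12,12,12,12,12,12,12,12,12,12,12,12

steps = 15; useful = 384; efficiency = 384/480 = 4/5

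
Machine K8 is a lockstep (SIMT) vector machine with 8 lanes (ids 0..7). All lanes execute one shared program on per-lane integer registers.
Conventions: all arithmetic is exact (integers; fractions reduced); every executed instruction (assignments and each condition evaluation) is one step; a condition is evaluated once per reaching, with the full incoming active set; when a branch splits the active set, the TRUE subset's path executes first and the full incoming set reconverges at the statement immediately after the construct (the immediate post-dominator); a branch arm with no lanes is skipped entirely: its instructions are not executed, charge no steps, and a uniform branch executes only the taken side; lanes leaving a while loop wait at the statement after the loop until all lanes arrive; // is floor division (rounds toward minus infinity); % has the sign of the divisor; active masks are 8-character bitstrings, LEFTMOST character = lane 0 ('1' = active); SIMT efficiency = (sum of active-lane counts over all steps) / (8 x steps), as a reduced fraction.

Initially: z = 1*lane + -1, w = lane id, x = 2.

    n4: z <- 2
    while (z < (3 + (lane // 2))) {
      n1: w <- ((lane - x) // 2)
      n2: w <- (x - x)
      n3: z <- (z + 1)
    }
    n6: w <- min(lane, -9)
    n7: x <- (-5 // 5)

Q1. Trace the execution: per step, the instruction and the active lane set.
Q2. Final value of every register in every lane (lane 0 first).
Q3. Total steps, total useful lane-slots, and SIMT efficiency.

step 0: z <- 2                       11111111
step 1: eval (z < (3 + (lane // 2))) 11111111
step 2: w <- ((lane - x) // 2)       11111111
step 3: w <- (x - x)                 11111111
step 4: z <- (z + 1)                 11111111
step 5: eval (z < (3 + (lane // 2))) 11111111
step 6: w <- ((lane - x) // 2)       00111111
step 7: w <- (x - x)                 00111111
step 8: z <- (z + 1)                 00111111
step 9: eval (z < (3 + (lane // 2))) 00111111
step 10: w <- ((lane - x) // 2)       00001111
step 11: w <- (x - x)                 00001111
step 12: z <- (z + 1)                 00001111
step 13: eval (z < (3 + (lane // 2))) 00001111
step 14: w <- ((lane - x) // 2)       00000011
step 15: w <- (x - x)                 00000011
step 16: z <- (z + 1)                 00000011
step 17: eval (z < (3 + (lane // 2))) 00000011
step 18: w <- min(lane, -9)           11111111
step 19: x <- (-5 // 5)               11111111

Answer: 20 steps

z: 3,3,4,4,5,5,6,6
w: -9,-9,-9,-9,-9,-9,-9,-9
x: -1,-1,-1,-1,-1,-1,-1,-1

steps = 20; useful = 112; efficiency = 112/160 = 7/10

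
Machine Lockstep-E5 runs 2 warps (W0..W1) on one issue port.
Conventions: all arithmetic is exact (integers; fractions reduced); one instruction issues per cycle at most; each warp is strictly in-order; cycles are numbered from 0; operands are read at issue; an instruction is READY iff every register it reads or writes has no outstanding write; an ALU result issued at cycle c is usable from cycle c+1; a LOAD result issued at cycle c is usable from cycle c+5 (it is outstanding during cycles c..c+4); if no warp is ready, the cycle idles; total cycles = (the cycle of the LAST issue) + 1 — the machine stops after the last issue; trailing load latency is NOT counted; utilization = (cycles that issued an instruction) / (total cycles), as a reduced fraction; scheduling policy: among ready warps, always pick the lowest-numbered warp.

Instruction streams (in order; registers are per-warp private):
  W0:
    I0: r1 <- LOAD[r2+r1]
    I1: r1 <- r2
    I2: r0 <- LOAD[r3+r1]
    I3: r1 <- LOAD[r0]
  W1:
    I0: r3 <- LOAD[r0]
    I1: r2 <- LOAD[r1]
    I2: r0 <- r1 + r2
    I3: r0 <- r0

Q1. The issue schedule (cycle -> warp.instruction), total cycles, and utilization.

cycle 0: W0.I0
cycle 1: W1.I0
cycle 2: W1.I1
cycle 3: idle
cycle 4: idle
cycle 5: W0.I1
cycle 6: W0.I2
cycle 7: W1.I2
cycle 8: W1.I3
cycle 9: idle
cycle 10: idle
cycle 11: W0.I3

Answer: 12 cycles, utilization 2/3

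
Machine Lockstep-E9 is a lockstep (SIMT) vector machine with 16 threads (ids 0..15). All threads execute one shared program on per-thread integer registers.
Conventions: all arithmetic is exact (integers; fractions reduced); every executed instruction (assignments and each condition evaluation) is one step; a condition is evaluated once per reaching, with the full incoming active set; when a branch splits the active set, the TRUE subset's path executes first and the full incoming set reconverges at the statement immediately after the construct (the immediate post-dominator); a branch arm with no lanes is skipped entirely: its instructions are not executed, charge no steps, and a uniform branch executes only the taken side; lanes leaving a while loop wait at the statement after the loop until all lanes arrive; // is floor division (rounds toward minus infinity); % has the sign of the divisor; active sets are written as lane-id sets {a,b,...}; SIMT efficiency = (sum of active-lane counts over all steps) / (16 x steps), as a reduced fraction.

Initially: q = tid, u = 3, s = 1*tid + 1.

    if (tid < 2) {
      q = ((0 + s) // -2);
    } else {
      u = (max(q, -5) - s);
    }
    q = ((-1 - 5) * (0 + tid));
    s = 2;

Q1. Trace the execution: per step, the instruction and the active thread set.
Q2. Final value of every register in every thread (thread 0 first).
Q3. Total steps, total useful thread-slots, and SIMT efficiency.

step 0: eval (tid < 2)               {0,1,2,3,4,5,6,7,8,9,10,11,12,13,14,15}
step 1: q <- ((0 + s) // -2)         {0,1}
step 2: u <- (max(q, -5) - s)        {2,3,4,5,6,7,8,9,10,11,12,13,14,15}
step 3: q <- ((-1 - 5) * (0 + tid))  {0,1,2,3,4,5,6,7,8,9,10,11,12,13,14,15}
step 4: s <- 2                       {0,1,2,3,4,5,6,7,8,9,10,11,12,13,14,15}

Answer: 5 steps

q: 0,-6,-12,-18,-24,-30,-36,-42,-48,-54,-60,-66,-72,-78,-84,-90
u: 3,3,-1,-1,-1,-1,-1,-1,-1,-1,-1,-1,-1,-1,-1,-1
s: 2,2,2,2,2,2,2,2,2,2,2,2,2,2,2,2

steps = 5; useful = 64; efficiency = 64/80 = 4/5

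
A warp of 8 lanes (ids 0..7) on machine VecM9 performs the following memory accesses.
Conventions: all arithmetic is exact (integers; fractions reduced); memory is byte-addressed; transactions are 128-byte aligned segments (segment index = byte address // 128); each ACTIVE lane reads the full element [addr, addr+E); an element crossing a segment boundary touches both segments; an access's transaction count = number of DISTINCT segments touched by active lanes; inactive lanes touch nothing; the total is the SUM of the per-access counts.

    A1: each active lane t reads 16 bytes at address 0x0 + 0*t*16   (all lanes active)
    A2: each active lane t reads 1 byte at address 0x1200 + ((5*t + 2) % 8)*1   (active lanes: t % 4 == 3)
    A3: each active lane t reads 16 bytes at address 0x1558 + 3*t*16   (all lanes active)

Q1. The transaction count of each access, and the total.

A1: 1 transaction
A2: 1 transaction
A3: 4 transactions

Answer: 1,1,4; total 6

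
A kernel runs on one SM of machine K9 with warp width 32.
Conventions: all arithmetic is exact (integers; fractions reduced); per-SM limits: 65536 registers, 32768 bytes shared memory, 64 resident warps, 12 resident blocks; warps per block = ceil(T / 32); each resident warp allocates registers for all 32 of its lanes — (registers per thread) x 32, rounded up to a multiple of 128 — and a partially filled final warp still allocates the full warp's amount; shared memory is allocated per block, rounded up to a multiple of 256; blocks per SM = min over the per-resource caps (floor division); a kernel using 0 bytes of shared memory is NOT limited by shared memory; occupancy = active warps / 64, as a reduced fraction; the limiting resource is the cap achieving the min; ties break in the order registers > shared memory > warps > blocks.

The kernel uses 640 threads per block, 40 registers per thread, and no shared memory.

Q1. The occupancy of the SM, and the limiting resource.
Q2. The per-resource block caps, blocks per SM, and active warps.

Answer: occupancy 5/8, limited by registers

registers: 2 blocks
shared memory: no limit (kernel uses none)
warps: 3 blocks
blocks: 12 blocks

Answer: 2 blocks, 40 active warps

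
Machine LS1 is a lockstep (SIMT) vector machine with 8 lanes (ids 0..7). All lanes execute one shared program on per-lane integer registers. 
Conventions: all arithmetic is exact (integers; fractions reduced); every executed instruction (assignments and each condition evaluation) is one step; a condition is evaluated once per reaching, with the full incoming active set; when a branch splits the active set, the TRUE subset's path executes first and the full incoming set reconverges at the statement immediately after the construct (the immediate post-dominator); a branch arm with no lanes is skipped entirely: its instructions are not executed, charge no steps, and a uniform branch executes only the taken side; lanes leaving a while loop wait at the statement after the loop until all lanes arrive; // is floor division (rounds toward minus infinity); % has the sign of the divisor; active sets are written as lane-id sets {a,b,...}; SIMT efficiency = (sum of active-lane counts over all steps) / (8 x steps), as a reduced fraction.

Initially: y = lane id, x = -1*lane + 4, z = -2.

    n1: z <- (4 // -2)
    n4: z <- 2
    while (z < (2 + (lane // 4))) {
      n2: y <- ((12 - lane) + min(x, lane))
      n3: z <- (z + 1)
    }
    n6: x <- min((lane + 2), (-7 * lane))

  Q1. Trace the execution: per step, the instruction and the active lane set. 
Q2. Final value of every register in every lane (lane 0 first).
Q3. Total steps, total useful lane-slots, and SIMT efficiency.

step 0: z <- (4 // -2)               {0,1,2,3,4,5,6,7}
step 1: z <- 2                       {0,1,2,3,4,5,6,7}
step 2: eval (z < (2 + (lane // 4))) {0,1,2,3,4,5,6,7}
step 3: y <- ((12 - lane) + min(x, lane)) {4,5,6,7}
step 4: z <- (z + 1)                 {4,5,6,7}
step 5: eval (z < (2 + (lane // 4))) {4,5,6,7}
step 6: x <- min((lane + 2), (-7 * lane)) {0,1,2,3,4,5,6,7}

Answer: 7 steps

y: 0,1,2,3,8,6,4,2
x: 0,-7,-14,-21,-28,-35,-42,-49
z: 2,2,2,2,3,3,3,3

steps = 7; useful = 44; efficiency = 44/56 = 11/14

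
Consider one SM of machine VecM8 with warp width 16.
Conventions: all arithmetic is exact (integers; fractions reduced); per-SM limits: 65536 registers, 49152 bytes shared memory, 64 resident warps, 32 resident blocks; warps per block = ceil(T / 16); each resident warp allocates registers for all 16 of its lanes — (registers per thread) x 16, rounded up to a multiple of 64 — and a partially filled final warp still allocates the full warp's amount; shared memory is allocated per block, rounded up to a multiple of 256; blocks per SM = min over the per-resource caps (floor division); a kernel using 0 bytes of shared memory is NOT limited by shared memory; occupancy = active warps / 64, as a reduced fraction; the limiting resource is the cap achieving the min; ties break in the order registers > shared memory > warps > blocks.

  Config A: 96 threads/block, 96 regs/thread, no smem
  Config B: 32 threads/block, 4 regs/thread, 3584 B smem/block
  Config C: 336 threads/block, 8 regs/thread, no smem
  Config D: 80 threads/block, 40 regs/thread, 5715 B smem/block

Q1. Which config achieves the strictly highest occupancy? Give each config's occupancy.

occupancies: A 21/32, B 13/32, C 63/64, D 5/8

Answer: C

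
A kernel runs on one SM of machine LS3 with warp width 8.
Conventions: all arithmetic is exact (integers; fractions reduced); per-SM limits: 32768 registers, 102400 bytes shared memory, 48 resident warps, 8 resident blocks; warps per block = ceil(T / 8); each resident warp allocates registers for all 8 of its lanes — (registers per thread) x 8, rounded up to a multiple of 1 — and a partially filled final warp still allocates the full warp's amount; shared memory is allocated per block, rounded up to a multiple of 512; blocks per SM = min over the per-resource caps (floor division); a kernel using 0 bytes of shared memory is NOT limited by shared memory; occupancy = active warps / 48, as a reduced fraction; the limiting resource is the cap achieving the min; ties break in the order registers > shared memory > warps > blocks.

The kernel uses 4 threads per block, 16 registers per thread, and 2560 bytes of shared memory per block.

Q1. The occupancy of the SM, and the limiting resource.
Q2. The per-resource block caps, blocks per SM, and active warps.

Answer: occupancy 1/6, limited by blocks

registers: 256 blocks
shared memory: 40 blocks
warps: 48 blocks
blocks: 8 blocks

Answer: 8 blocks, 8 active warps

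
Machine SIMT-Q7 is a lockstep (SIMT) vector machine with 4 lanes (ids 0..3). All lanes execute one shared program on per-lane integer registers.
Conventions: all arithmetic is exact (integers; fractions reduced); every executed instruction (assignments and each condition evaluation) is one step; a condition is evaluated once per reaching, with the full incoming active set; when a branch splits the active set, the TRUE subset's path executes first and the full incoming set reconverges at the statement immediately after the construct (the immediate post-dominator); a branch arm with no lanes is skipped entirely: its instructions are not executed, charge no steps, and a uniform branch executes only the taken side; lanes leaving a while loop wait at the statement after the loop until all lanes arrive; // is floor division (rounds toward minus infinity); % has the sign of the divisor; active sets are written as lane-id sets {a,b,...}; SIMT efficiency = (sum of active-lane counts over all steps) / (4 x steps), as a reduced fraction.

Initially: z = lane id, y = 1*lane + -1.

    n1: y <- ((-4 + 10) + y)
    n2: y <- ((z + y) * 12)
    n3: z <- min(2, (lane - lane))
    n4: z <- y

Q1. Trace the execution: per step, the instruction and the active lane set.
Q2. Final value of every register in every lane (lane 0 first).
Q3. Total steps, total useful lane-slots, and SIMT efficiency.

step 0: y <- ((-4 + 10) + y)         {0,1,2,3}
step 1: y <- ((z + y) * 12)          {0,1,2,3}
step 2: z <- min(2, (lane - lane))   {0,1,2,3}
step 3: z <- y                       {0,1,2,3}

Answer: 4 steps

z: 60,84,108,132
y: 60,84,108,132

steps = 4; useful = 16; efficiency = 16/16 = 1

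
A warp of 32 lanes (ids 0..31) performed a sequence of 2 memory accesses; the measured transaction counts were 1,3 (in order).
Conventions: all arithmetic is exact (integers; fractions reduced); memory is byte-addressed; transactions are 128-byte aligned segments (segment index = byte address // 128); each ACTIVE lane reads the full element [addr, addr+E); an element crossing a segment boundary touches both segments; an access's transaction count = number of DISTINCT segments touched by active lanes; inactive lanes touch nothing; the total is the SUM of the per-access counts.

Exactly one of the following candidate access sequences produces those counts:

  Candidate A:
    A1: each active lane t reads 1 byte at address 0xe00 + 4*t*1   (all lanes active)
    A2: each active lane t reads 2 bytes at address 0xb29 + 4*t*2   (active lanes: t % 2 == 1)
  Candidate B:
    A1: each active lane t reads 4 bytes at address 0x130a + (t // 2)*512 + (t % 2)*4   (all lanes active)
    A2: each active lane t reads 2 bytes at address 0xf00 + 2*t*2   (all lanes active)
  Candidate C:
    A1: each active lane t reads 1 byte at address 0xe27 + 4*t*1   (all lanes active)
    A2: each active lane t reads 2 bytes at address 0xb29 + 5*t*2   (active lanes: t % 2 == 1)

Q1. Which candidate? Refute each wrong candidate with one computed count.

B: A1 gives 16 transactions, not 1
C: A1 gives 2 transactions, not 1
A: all counts match (1,3)

Answer: A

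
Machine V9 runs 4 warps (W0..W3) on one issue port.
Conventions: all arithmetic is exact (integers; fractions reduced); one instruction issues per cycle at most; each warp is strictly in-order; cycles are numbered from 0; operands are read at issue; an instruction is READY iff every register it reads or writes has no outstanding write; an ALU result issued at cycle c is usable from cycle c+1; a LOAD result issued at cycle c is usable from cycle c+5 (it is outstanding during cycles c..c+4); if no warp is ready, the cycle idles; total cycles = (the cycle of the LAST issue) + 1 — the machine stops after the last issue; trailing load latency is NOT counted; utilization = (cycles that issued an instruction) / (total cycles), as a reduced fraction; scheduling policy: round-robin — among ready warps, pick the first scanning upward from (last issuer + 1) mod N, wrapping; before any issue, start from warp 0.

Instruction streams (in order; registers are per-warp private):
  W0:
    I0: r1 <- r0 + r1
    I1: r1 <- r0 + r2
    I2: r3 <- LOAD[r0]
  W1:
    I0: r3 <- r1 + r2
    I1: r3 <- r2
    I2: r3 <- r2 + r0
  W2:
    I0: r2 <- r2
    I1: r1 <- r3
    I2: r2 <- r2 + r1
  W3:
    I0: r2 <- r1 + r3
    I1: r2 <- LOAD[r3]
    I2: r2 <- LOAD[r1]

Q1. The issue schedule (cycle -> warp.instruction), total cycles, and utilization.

cycle 0: W0.I0
cycle 1: W1.I0
cycle 2: W2.I0
cycle 3: W3.I0
cycle 4: W0.I1
cycle 5: W1.I1
cycle 6: W2.I1
cycle 7: W3.I1
cycle 8: W0.I2
cycle 9: W1.I2
cycle 10: W2.I2
cycle 11: idle
cycle 12: W3.I2

Answer: 13 cycles, utilization 12/13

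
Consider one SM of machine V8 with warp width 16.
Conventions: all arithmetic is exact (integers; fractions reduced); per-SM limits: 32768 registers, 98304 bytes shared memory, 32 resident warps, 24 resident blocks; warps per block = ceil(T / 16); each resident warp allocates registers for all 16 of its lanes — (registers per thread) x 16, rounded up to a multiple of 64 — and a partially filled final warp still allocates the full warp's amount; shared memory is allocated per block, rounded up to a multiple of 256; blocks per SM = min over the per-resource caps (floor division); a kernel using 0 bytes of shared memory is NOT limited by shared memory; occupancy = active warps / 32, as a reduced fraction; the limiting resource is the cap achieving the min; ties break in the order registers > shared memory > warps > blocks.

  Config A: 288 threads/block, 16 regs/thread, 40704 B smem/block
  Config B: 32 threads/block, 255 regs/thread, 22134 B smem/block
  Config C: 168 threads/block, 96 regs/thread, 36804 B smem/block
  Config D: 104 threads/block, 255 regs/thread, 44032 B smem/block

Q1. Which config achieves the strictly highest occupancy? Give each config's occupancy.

occupancies: A 9/16, B 1/4, C 11/32, D 7/32

Answer: A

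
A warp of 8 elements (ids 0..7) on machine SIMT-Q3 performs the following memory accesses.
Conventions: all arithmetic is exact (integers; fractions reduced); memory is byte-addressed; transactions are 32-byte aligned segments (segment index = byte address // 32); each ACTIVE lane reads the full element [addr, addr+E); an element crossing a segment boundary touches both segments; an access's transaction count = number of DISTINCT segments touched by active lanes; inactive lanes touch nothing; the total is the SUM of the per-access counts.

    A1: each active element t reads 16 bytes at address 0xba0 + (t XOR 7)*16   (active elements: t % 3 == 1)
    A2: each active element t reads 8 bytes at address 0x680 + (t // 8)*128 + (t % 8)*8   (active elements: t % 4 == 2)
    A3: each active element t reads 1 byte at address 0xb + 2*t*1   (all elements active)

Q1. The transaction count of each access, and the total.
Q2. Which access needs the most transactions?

A1: 3 transactions
A2: 2 transactions
A3: 1 transaction

Answer: 3,2,1; total 6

Answer: A1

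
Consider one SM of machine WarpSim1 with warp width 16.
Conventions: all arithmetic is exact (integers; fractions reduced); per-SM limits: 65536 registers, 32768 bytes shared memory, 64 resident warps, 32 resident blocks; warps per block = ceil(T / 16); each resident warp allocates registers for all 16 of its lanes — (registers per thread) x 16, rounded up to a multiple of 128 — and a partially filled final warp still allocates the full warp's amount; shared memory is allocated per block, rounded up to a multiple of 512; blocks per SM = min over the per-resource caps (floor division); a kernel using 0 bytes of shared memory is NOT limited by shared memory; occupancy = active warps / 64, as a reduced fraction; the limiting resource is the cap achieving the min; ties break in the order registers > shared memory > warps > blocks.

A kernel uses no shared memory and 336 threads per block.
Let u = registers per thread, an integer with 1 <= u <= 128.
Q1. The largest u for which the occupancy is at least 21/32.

Answer: u = 96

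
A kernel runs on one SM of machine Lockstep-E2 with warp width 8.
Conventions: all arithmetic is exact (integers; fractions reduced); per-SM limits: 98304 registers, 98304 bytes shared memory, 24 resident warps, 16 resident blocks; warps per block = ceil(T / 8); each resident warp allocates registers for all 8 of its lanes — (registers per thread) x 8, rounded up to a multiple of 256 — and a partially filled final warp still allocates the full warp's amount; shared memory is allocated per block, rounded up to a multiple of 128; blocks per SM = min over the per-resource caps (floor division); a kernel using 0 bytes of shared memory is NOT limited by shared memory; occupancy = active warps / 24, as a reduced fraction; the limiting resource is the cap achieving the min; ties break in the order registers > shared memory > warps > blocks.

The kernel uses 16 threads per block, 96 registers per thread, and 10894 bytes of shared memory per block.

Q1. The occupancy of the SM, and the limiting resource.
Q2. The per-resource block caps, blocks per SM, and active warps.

Answer: occupancy 2/3, limited by shared memory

registers: 64 blocks
shared memory: 8 blocks
warps: 12 blocks
blocks: 16 blocks

Answer: 8 blocks, 16 active warps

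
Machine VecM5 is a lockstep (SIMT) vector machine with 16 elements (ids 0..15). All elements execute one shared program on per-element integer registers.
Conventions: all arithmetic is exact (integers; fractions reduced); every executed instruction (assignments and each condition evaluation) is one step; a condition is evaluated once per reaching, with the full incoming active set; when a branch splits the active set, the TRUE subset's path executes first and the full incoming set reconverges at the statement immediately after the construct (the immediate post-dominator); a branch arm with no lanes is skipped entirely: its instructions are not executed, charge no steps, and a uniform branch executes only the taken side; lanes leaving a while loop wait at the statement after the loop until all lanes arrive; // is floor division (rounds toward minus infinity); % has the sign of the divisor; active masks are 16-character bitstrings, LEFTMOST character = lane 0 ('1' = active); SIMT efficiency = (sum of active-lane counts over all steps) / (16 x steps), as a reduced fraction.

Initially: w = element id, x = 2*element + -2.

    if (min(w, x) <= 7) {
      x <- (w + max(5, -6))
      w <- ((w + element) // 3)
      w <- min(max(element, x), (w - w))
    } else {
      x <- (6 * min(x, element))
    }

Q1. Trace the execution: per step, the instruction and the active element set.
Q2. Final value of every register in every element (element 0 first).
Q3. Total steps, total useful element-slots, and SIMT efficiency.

step 0: eval (min(w, x) <= 7)        1111111111111111
step 1: x <- (w + max(5, -6))        1111111100000000
step 2: w <- ((w + element) // 3)    1111111100000000
step 3: w <- min(max(element, x), (w - w)) 1111111100000000
step 4: x <- (6 * min(x, element))   0000000011111111

Answer: 5 steps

w: 0,0,0,0,0,0,0,0,8,9,10,11,12,13,14,15
x: 5,6,7,8,9,10,11,12,48,54,60,66,72,78,84,90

steps = 5; useful = 48; efficiency = 48/80 = 3/5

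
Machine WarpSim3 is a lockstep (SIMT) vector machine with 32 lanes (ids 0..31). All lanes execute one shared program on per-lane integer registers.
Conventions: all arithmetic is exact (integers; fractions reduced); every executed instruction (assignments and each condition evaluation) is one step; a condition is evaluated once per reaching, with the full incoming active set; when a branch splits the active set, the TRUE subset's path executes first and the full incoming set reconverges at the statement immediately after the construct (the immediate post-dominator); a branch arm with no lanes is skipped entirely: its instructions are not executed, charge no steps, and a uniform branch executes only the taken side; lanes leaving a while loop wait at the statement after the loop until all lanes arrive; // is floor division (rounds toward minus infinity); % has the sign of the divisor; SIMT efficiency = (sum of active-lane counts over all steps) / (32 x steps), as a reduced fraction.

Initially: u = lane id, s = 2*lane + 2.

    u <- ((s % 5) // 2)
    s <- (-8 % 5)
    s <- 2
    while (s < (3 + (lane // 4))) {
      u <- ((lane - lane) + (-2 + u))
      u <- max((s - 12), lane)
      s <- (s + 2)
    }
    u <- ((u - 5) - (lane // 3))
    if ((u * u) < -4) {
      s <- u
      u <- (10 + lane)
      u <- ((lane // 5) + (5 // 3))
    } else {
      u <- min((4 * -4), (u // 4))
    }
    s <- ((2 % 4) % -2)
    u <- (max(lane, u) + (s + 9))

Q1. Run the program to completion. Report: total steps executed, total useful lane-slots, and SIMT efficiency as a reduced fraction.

Answer: 25 steps, 608 useful, 19/25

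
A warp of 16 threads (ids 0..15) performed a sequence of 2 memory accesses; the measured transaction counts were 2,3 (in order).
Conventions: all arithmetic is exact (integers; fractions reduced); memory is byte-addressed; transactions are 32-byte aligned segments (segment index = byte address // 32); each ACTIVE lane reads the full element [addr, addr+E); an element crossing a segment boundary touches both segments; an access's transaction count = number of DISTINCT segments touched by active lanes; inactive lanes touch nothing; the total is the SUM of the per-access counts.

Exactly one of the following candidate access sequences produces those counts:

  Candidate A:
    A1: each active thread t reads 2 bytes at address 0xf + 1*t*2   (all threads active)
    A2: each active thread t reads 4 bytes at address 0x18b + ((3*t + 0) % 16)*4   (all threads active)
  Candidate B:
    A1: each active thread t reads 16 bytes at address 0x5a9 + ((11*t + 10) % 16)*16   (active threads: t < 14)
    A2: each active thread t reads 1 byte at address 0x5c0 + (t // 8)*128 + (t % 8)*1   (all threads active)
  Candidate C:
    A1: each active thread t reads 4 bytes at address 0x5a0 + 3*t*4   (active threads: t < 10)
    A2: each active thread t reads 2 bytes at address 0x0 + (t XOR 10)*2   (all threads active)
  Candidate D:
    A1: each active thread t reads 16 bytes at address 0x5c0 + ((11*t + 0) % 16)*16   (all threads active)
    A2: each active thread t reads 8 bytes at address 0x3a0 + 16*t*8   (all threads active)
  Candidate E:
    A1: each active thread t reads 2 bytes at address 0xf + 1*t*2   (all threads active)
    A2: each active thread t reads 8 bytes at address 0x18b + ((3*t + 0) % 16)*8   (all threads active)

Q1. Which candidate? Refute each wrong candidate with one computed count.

B: A1 gives 8 transactions, not 2
C: A1 gives 4 transactions, not 2
D: A1 gives 8 transactions, not 2
E: A2 gives 5 transactions, not 3
A: all counts match (2,3)

Answer: A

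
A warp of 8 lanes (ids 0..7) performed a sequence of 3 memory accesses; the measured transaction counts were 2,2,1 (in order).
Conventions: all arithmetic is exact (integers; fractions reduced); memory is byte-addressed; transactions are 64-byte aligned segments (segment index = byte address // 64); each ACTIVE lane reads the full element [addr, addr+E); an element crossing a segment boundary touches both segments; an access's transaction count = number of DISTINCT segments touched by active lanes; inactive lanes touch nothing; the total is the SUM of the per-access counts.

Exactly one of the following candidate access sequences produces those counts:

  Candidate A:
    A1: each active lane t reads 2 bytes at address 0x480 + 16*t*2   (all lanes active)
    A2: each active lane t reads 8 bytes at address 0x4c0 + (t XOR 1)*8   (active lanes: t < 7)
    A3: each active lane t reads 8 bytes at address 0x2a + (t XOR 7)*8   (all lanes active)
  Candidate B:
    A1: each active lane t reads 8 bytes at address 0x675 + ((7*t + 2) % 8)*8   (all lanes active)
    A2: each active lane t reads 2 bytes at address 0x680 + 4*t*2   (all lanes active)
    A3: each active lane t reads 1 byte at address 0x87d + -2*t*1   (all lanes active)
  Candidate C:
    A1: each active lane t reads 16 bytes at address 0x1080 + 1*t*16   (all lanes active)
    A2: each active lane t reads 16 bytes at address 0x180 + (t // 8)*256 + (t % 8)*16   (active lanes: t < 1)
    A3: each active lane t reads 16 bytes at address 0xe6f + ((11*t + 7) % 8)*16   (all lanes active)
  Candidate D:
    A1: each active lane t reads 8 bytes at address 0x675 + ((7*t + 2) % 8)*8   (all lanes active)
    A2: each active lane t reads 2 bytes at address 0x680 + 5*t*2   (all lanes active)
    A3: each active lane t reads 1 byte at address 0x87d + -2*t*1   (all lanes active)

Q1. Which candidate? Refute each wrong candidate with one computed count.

A: A1 gives 4 transactions, not 2
B: A2 gives 1 transaction, not 2
C: A2 gives 1 transaction, not 2
D: all counts match (2,2,1)

Answer: D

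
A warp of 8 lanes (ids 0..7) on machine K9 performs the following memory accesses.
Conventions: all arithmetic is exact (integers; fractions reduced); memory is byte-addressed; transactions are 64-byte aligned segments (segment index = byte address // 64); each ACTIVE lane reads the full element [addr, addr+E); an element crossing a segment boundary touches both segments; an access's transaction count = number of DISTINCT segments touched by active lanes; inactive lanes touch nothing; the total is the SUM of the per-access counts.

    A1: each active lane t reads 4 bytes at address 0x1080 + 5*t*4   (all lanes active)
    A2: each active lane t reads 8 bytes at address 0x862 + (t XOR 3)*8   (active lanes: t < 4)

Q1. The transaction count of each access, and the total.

A1: 3 transactions
A2: 2 transactions

Answer: 3,2; total 5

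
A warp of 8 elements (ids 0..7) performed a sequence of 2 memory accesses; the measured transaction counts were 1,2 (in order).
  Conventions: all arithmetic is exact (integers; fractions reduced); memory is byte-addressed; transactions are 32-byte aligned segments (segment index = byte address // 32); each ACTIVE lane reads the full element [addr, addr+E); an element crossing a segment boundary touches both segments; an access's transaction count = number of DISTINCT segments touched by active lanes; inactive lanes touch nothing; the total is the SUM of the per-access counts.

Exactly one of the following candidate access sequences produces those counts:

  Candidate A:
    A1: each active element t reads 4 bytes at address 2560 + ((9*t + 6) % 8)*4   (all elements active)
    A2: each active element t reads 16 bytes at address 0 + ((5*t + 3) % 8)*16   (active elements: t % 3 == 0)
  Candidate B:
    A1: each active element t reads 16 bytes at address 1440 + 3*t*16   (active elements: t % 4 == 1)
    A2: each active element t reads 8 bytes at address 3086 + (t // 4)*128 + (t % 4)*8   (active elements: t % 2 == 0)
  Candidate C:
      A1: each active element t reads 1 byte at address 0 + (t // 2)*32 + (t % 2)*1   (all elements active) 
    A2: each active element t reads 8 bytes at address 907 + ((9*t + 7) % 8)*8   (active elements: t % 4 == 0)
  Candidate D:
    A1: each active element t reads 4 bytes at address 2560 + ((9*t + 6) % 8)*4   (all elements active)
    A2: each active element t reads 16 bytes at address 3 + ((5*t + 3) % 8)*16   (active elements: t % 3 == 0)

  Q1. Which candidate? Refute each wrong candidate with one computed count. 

B: A1 gives 2 transactions, not 1
C: A1 gives 4 transactions, not 1
D: A2 gives 3 transactions, not 2
A: all counts match (1,2)

Answer: A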